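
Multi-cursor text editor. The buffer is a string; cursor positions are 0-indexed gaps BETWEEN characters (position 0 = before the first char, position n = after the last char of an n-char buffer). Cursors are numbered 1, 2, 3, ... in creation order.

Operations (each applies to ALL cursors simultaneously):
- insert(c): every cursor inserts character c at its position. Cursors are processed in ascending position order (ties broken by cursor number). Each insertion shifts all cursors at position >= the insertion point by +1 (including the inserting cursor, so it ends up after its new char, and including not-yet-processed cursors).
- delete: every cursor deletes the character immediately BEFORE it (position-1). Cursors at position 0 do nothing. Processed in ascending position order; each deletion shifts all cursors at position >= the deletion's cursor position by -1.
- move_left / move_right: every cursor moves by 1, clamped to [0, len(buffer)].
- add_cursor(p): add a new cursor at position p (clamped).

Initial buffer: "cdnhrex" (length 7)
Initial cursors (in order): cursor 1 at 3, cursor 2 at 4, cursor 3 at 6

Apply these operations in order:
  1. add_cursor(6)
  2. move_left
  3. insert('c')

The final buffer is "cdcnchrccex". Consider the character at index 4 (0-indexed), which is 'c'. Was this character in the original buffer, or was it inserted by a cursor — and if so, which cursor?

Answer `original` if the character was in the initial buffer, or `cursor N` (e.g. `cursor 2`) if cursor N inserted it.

After op 1 (add_cursor(6)): buffer="cdnhrex" (len 7), cursors c1@3 c2@4 c3@6 c4@6, authorship .......
After op 2 (move_left): buffer="cdnhrex" (len 7), cursors c1@2 c2@3 c3@5 c4@5, authorship .......
After op 3 (insert('c')): buffer="cdcnchrccex" (len 11), cursors c1@3 c2@5 c3@9 c4@9, authorship ..1.2..34..
Authorship (.=original, N=cursor N): . . 1 . 2 . . 3 4 . .
Index 4: author = 2

Answer: cursor 2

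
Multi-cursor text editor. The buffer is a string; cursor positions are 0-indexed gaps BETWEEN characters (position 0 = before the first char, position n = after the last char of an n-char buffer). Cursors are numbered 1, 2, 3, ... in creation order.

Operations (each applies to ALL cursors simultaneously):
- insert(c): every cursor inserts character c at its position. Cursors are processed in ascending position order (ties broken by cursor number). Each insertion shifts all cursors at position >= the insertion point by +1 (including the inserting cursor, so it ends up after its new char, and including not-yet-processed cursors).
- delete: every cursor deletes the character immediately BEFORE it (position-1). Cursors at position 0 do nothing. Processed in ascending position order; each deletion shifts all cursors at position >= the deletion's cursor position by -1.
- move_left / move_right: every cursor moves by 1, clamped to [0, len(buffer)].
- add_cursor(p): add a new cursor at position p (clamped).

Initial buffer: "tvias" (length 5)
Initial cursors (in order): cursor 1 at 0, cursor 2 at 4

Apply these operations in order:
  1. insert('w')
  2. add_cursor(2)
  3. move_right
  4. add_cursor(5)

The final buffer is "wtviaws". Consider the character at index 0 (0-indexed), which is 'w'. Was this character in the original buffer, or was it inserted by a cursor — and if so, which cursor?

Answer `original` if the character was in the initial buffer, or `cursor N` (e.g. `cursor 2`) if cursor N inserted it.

After op 1 (insert('w')): buffer="wtviaws" (len 7), cursors c1@1 c2@6, authorship 1....2.
After op 2 (add_cursor(2)): buffer="wtviaws" (len 7), cursors c1@1 c3@2 c2@6, authorship 1....2.
After op 3 (move_right): buffer="wtviaws" (len 7), cursors c1@2 c3@3 c2@7, authorship 1....2.
After op 4 (add_cursor(5)): buffer="wtviaws" (len 7), cursors c1@2 c3@3 c4@5 c2@7, authorship 1....2.
Authorship (.=original, N=cursor N): 1 . . . . 2 .
Index 0: author = 1

Answer: cursor 1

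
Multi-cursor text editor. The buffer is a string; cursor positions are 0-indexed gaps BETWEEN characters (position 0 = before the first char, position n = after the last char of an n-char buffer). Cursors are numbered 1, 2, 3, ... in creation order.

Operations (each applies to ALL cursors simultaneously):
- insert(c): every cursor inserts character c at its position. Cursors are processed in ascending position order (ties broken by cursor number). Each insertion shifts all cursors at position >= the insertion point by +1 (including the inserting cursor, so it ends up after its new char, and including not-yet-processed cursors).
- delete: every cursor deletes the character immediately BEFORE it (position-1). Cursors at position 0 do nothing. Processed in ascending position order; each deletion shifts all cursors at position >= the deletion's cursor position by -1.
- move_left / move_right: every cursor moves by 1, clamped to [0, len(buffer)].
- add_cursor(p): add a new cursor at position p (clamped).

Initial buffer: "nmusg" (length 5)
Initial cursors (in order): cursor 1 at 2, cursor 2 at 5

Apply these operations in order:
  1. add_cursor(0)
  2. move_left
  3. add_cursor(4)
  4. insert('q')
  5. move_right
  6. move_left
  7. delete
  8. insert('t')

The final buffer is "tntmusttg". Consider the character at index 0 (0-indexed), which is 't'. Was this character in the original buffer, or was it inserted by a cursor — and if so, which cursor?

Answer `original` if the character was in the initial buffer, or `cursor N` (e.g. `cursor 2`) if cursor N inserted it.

After op 1 (add_cursor(0)): buffer="nmusg" (len 5), cursors c3@0 c1@2 c2@5, authorship .....
After op 2 (move_left): buffer="nmusg" (len 5), cursors c3@0 c1@1 c2@4, authorship .....
After op 3 (add_cursor(4)): buffer="nmusg" (len 5), cursors c3@0 c1@1 c2@4 c4@4, authorship .....
After op 4 (insert('q')): buffer="qnqmusqqg" (len 9), cursors c3@1 c1@3 c2@8 c4@8, authorship 3.1...24.
After op 5 (move_right): buffer="qnqmusqqg" (len 9), cursors c3@2 c1@4 c2@9 c4@9, authorship 3.1...24.
After op 6 (move_left): buffer="qnqmusqqg" (len 9), cursors c3@1 c1@3 c2@8 c4@8, authorship 3.1...24.
After op 7 (delete): buffer="nmusg" (len 5), cursors c3@0 c1@1 c2@4 c4@4, authorship .....
After op 8 (insert('t')): buffer="tntmusttg" (len 9), cursors c3@1 c1@3 c2@8 c4@8, authorship 3.1...24.
Authorship (.=original, N=cursor N): 3 . 1 . . . 2 4 .
Index 0: author = 3

Answer: cursor 3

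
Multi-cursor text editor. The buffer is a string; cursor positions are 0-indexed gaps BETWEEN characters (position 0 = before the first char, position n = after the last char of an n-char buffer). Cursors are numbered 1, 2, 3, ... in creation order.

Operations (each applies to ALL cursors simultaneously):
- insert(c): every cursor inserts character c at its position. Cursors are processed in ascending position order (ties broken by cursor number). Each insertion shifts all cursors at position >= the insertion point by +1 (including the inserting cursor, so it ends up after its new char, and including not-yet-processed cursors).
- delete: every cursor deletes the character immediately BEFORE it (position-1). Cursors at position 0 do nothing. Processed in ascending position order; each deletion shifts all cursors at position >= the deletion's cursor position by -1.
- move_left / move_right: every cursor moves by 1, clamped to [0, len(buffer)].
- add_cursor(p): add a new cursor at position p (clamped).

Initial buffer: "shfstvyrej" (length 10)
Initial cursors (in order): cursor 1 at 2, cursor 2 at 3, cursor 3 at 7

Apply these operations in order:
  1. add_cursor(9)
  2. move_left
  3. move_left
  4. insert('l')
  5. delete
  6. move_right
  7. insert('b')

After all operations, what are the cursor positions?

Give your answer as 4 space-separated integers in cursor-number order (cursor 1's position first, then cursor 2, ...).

After op 1 (add_cursor(9)): buffer="shfstvyrej" (len 10), cursors c1@2 c2@3 c3@7 c4@9, authorship ..........
After op 2 (move_left): buffer="shfstvyrej" (len 10), cursors c1@1 c2@2 c3@6 c4@8, authorship ..........
After op 3 (move_left): buffer="shfstvyrej" (len 10), cursors c1@0 c2@1 c3@5 c4@7, authorship ..........
After op 4 (insert('l')): buffer="lslhfstlvylrej" (len 14), cursors c1@1 c2@3 c3@8 c4@11, authorship 1.2....3..4...
After op 5 (delete): buffer="shfstvyrej" (len 10), cursors c1@0 c2@1 c3@5 c4@7, authorship ..........
After op 6 (move_right): buffer="shfstvyrej" (len 10), cursors c1@1 c2@2 c3@6 c4@8, authorship ..........
After op 7 (insert('b')): buffer="sbhbfstvbyrbej" (len 14), cursors c1@2 c2@4 c3@9 c4@12, authorship .1.2....3..4..

Answer: 2 4 9 12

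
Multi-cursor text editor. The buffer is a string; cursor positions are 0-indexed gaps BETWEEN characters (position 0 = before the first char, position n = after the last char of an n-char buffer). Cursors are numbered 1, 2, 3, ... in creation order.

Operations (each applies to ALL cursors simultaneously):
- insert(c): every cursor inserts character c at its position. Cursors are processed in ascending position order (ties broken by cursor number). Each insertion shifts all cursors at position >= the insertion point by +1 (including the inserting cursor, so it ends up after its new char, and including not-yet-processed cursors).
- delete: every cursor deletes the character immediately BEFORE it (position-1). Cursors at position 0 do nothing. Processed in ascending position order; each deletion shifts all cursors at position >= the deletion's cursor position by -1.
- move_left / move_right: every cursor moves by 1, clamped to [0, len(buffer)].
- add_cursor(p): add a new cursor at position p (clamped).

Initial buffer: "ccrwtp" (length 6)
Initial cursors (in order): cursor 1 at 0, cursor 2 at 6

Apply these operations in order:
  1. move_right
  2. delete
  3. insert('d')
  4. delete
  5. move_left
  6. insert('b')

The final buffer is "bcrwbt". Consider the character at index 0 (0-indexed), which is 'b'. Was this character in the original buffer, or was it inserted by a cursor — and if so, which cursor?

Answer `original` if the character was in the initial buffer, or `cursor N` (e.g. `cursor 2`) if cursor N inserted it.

After op 1 (move_right): buffer="ccrwtp" (len 6), cursors c1@1 c2@6, authorship ......
After op 2 (delete): buffer="crwt" (len 4), cursors c1@0 c2@4, authorship ....
After op 3 (insert('d')): buffer="dcrwtd" (len 6), cursors c1@1 c2@6, authorship 1....2
After op 4 (delete): buffer="crwt" (len 4), cursors c1@0 c2@4, authorship ....
After op 5 (move_left): buffer="crwt" (len 4), cursors c1@0 c2@3, authorship ....
After op 6 (insert('b')): buffer="bcrwbt" (len 6), cursors c1@1 c2@5, authorship 1...2.
Authorship (.=original, N=cursor N): 1 . . . 2 .
Index 0: author = 1

Answer: cursor 1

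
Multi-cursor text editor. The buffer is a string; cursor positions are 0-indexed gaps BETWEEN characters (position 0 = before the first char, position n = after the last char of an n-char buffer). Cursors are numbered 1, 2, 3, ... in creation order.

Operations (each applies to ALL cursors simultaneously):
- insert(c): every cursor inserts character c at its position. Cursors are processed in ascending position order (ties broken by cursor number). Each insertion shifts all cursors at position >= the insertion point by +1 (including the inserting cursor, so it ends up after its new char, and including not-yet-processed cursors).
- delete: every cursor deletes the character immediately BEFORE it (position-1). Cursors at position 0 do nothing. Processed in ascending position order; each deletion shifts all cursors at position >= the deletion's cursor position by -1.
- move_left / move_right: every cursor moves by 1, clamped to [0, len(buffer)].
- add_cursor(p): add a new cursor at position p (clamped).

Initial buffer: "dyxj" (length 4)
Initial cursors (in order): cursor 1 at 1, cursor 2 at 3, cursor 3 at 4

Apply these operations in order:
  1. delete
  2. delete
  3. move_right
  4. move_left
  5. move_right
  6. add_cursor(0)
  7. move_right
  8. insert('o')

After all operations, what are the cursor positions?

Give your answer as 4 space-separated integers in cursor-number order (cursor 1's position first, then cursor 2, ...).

After op 1 (delete): buffer="y" (len 1), cursors c1@0 c2@1 c3@1, authorship .
After op 2 (delete): buffer="" (len 0), cursors c1@0 c2@0 c3@0, authorship 
After op 3 (move_right): buffer="" (len 0), cursors c1@0 c2@0 c3@0, authorship 
After op 4 (move_left): buffer="" (len 0), cursors c1@0 c2@0 c3@0, authorship 
After op 5 (move_right): buffer="" (len 0), cursors c1@0 c2@0 c3@0, authorship 
After op 6 (add_cursor(0)): buffer="" (len 0), cursors c1@0 c2@0 c3@0 c4@0, authorship 
After op 7 (move_right): buffer="" (len 0), cursors c1@0 c2@0 c3@0 c4@0, authorship 
After op 8 (insert('o')): buffer="oooo" (len 4), cursors c1@4 c2@4 c3@4 c4@4, authorship 1234

Answer: 4 4 4 4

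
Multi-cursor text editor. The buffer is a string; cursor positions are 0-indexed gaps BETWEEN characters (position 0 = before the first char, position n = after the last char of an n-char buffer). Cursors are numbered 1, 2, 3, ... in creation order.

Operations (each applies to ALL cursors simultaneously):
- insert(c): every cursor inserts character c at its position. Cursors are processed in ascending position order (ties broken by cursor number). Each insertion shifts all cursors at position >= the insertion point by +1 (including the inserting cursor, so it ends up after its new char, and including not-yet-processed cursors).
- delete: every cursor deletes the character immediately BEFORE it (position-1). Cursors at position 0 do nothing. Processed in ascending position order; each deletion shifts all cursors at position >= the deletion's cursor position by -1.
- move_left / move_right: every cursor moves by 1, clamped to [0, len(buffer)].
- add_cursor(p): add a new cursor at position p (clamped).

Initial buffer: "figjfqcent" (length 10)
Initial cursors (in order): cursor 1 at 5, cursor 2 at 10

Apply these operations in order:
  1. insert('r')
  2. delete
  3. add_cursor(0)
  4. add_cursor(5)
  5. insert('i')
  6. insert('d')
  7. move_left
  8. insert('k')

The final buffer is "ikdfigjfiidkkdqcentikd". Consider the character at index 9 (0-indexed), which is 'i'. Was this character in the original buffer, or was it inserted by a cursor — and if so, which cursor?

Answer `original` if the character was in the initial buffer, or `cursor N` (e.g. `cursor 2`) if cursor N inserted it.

Answer: cursor 4

Derivation:
After op 1 (insert('r')): buffer="figjfrqcentr" (len 12), cursors c1@6 c2@12, authorship .....1.....2
After op 2 (delete): buffer="figjfqcent" (len 10), cursors c1@5 c2@10, authorship ..........
After op 3 (add_cursor(0)): buffer="figjfqcent" (len 10), cursors c3@0 c1@5 c2@10, authorship ..........
After op 4 (add_cursor(5)): buffer="figjfqcent" (len 10), cursors c3@0 c1@5 c4@5 c2@10, authorship ..........
After op 5 (insert('i')): buffer="ifigjfiiqcenti" (len 14), cursors c3@1 c1@8 c4@8 c2@14, authorship 3.....14.....2
After op 6 (insert('d')): buffer="idfigjfiiddqcentid" (len 18), cursors c3@2 c1@11 c4@11 c2@18, authorship 33.....1414.....22
After op 7 (move_left): buffer="idfigjfiiddqcentid" (len 18), cursors c3@1 c1@10 c4@10 c2@17, authorship 33.....1414.....22
After op 8 (insert('k')): buffer="ikdfigjfiidkkdqcentikd" (len 22), cursors c3@2 c1@13 c4@13 c2@21, authorship 333.....141144.....222
Authorship (.=original, N=cursor N): 3 3 3 . . . . . 1 4 1 1 4 4 . . . . . 2 2 2
Index 9: author = 4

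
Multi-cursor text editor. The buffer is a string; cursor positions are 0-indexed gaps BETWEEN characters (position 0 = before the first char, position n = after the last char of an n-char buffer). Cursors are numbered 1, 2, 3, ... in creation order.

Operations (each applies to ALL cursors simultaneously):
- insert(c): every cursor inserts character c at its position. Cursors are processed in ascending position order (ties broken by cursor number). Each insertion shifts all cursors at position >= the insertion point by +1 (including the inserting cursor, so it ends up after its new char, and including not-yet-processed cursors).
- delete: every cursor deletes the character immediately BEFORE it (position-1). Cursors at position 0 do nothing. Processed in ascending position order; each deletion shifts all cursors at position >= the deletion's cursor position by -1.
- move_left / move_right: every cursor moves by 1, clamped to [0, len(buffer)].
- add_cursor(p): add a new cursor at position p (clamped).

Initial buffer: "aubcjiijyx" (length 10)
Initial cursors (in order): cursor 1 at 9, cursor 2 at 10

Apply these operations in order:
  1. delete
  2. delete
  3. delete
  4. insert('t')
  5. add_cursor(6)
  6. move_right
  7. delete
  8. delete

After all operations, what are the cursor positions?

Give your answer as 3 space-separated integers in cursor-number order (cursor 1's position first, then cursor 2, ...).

Answer: 0 0 0

Derivation:
After op 1 (delete): buffer="aubcjiij" (len 8), cursors c1@8 c2@8, authorship ........
After op 2 (delete): buffer="aubcji" (len 6), cursors c1@6 c2@6, authorship ......
After op 3 (delete): buffer="aubc" (len 4), cursors c1@4 c2@4, authorship ....
After op 4 (insert('t')): buffer="aubctt" (len 6), cursors c1@6 c2@6, authorship ....12
After op 5 (add_cursor(6)): buffer="aubctt" (len 6), cursors c1@6 c2@6 c3@6, authorship ....12
After op 6 (move_right): buffer="aubctt" (len 6), cursors c1@6 c2@6 c3@6, authorship ....12
After op 7 (delete): buffer="aub" (len 3), cursors c1@3 c2@3 c3@3, authorship ...
After op 8 (delete): buffer="" (len 0), cursors c1@0 c2@0 c3@0, authorship 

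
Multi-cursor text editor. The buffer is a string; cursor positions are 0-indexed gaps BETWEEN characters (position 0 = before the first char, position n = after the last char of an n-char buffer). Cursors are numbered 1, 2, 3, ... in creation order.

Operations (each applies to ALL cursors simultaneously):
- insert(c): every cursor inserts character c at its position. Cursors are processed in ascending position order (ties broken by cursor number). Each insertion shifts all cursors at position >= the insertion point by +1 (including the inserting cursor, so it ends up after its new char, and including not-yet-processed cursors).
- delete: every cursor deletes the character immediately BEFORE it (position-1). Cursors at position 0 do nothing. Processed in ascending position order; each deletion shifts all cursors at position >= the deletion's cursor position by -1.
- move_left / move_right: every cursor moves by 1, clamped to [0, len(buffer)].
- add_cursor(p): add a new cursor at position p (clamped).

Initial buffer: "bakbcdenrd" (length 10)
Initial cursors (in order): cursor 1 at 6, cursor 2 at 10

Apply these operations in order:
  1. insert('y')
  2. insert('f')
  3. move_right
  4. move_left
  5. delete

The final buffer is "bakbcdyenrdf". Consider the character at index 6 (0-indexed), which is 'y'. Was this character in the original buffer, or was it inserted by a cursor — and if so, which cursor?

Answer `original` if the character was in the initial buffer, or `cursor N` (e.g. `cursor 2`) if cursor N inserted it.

Answer: cursor 1

Derivation:
After op 1 (insert('y')): buffer="bakbcdyenrdy" (len 12), cursors c1@7 c2@12, authorship ......1....2
After op 2 (insert('f')): buffer="bakbcdyfenrdyf" (len 14), cursors c1@8 c2@14, authorship ......11....22
After op 3 (move_right): buffer="bakbcdyfenrdyf" (len 14), cursors c1@9 c2@14, authorship ......11....22
After op 4 (move_left): buffer="bakbcdyfenrdyf" (len 14), cursors c1@8 c2@13, authorship ......11....22
After op 5 (delete): buffer="bakbcdyenrdf" (len 12), cursors c1@7 c2@11, authorship ......1....2
Authorship (.=original, N=cursor N): . . . . . . 1 . . . . 2
Index 6: author = 1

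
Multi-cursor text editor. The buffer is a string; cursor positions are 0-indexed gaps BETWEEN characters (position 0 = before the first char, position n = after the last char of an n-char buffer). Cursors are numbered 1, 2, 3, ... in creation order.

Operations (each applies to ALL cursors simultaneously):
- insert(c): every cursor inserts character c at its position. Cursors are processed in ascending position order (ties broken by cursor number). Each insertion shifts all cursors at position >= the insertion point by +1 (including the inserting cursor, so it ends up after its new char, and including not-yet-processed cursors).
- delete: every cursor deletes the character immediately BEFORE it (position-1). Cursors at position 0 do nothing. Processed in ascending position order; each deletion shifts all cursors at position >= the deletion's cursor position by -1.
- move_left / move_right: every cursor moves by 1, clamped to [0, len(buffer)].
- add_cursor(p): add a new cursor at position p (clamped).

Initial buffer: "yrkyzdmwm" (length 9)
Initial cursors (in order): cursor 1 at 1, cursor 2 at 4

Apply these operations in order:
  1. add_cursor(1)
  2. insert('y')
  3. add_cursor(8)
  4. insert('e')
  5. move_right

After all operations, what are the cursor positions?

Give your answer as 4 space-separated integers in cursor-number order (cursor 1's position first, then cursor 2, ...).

After op 1 (add_cursor(1)): buffer="yrkyzdmwm" (len 9), cursors c1@1 c3@1 c2@4, authorship .........
After op 2 (insert('y')): buffer="yyyrkyyzdmwm" (len 12), cursors c1@3 c3@3 c2@7, authorship .13...2.....
After op 3 (add_cursor(8)): buffer="yyyrkyyzdmwm" (len 12), cursors c1@3 c3@3 c2@7 c4@8, authorship .13...2.....
After op 4 (insert('e')): buffer="yyyeerkyyezedmwm" (len 16), cursors c1@5 c3@5 c2@10 c4@12, authorship .1313...22.4....
After op 5 (move_right): buffer="yyyeerkyyezedmwm" (len 16), cursors c1@6 c3@6 c2@11 c4@13, authorship .1313...22.4....

Answer: 6 11 6 13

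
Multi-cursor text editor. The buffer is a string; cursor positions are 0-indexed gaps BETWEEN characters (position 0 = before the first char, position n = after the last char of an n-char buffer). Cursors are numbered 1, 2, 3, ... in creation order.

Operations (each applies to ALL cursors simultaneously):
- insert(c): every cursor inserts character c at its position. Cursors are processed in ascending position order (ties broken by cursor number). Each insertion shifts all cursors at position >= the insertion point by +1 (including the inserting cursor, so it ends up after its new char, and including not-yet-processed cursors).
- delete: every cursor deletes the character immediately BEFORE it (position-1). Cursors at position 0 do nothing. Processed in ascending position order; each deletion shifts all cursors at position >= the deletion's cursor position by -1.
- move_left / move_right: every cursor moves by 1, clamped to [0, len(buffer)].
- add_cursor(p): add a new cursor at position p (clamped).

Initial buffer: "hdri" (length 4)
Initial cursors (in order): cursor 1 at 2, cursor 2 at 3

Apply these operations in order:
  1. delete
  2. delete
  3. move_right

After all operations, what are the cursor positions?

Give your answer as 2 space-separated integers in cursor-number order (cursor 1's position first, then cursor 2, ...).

After op 1 (delete): buffer="hi" (len 2), cursors c1@1 c2@1, authorship ..
After op 2 (delete): buffer="i" (len 1), cursors c1@0 c2@0, authorship .
After op 3 (move_right): buffer="i" (len 1), cursors c1@1 c2@1, authorship .

Answer: 1 1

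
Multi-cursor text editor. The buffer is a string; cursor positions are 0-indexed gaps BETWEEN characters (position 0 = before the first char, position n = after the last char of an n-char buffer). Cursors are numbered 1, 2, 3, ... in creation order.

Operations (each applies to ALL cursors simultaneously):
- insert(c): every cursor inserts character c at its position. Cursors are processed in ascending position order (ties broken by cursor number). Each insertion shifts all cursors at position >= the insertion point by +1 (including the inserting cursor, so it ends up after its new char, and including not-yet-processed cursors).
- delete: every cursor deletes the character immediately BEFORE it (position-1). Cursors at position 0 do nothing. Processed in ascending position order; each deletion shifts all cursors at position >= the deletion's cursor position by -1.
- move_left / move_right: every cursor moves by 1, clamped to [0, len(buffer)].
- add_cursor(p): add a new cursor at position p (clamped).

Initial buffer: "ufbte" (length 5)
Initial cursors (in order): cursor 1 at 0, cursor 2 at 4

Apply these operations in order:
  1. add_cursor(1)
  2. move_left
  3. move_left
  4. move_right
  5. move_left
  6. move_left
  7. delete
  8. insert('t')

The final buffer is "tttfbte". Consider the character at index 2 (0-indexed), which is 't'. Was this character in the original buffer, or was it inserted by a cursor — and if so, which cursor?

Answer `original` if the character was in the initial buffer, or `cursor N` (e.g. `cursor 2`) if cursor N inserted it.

After op 1 (add_cursor(1)): buffer="ufbte" (len 5), cursors c1@0 c3@1 c2@4, authorship .....
After op 2 (move_left): buffer="ufbte" (len 5), cursors c1@0 c3@0 c2@3, authorship .....
After op 3 (move_left): buffer="ufbte" (len 5), cursors c1@0 c3@0 c2@2, authorship .....
After op 4 (move_right): buffer="ufbte" (len 5), cursors c1@1 c3@1 c2@3, authorship .....
After op 5 (move_left): buffer="ufbte" (len 5), cursors c1@0 c3@0 c2@2, authorship .....
After op 6 (move_left): buffer="ufbte" (len 5), cursors c1@0 c3@0 c2@1, authorship .....
After op 7 (delete): buffer="fbte" (len 4), cursors c1@0 c2@0 c3@0, authorship ....
After op 8 (insert('t')): buffer="tttfbte" (len 7), cursors c1@3 c2@3 c3@3, authorship 123....
Authorship (.=original, N=cursor N): 1 2 3 . . . .
Index 2: author = 3

Answer: cursor 3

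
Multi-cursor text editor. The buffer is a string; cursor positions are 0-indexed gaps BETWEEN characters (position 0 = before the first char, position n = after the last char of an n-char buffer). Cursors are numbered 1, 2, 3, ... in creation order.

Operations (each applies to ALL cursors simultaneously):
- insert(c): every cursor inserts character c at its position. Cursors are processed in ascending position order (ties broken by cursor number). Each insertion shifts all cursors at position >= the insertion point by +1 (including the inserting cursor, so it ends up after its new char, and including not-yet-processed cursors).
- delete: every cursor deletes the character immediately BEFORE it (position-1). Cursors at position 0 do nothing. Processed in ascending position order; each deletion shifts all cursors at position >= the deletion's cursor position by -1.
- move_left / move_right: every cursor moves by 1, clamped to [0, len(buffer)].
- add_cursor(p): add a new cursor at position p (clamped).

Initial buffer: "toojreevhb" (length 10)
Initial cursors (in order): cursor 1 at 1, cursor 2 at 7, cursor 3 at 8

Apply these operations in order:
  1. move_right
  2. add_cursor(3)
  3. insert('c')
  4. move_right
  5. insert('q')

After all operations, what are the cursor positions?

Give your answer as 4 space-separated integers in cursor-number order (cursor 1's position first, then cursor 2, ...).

After op 1 (move_right): buffer="toojreevhb" (len 10), cursors c1@2 c2@8 c3@9, authorship ..........
After op 2 (add_cursor(3)): buffer="toojreevhb" (len 10), cursors c1@2 c4@3 c2@8 c3@9, authorship ..........
After op 3 (insert('c')): buffer="tococjreevchcb" (len 14), cursors c1@3 c4@5 c2@11 c3@13, authorship ..1.4.....2.3.
After op 4 (move_right): buffer="tococjreevchcb" (len 14), cursors c1@4 c4@6 c2@12 c3@14, authorship ..1.4.....2.3.
After op 5 (insert('q')): buffer="tocoqcjqreevchqcbq" (len 18), cursors c1@5 c4@8 c2@15 c3@18, authorship ..1.14.4....2.23.3

Answer: 5 15 18 8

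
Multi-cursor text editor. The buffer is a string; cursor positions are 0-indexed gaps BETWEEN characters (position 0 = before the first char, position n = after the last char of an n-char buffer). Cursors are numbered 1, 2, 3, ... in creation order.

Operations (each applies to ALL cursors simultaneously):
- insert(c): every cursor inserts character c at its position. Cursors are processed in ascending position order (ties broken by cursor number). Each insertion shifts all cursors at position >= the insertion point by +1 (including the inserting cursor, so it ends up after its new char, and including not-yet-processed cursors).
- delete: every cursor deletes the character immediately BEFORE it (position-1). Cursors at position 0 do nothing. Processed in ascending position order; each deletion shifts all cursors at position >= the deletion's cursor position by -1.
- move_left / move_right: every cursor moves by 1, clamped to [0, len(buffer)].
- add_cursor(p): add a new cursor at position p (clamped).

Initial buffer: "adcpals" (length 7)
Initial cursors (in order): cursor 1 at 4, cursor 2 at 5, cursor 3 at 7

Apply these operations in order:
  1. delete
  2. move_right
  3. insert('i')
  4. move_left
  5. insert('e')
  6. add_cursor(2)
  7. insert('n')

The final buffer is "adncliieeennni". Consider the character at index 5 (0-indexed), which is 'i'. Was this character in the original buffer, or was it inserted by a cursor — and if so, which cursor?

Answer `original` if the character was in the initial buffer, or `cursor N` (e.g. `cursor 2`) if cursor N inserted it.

After op 1 (delete): buffer="adcl" (len 4), cursors c1@3 c2@3 c3@4, authorship ....
After op 2 (move_right): buffer="adcl" (len 4), cursors c1@4 c2@4 c3@4, authorship ....
After op 3 (insert('i')): buffer="adcliii" (len 7), cursors c1@7 c2@7 c3@7, authorship ....123
After op 4 (move_left): buffer="adcliii" (len 7), cursors c1@6 c2@6 c3@6, authorship ....123
After op 5 (insert('e')): buffer="adcliieeei" (len 10), cursors c1@9 c2@9 c3@9, authorship ....121233
After op 6 (add_cursor(2)): buffer="adcliieeei" (len 10), cursors c4@2 c1@9 c2@9 c3@9, authorship ....121233
After op 7 (insert('n')): buffer="adncliieeennni" (len 14), cursors c4@3 c1@13 c2@13 c3@13, authorship ..4..121231233
Authorship (.=original, N=cursor N): . . 4 . . 1 2 1 2 3 1 2 3 3
Index 5: author = 1

Answer: cursor 1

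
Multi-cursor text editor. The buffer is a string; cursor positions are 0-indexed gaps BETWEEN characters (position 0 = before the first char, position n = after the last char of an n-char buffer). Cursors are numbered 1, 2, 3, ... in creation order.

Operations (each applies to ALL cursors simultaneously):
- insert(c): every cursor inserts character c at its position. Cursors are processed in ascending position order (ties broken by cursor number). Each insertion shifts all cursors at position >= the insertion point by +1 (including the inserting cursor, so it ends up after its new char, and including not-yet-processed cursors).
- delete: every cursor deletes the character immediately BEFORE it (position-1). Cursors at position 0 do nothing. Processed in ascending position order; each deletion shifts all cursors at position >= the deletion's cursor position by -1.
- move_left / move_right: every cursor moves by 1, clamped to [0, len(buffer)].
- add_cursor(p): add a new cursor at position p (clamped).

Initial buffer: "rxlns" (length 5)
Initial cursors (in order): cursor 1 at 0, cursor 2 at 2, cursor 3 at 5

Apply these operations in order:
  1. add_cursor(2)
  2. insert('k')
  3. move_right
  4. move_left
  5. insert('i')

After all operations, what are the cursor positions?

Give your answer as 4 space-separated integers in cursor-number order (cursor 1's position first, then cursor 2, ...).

After op 1 (add_cursor(2)): buffer="rxlns" (len 5), cursors c1@0 c2@2 c4@2 c3@5, authorship .....
After op 2 (insert('k')): buffer="krxkklnsk" (len 9), cursors c1@1 c2@5 c4@5 c3@9, authorship 1..24...3
After op 3 (move_right): buffer="krxkklnsk" (len 9), cursors c1@2 c2@6 c4@6 c3@9, authorship 1..24...3
After op 4 (move_left): buffer="krxkklnsk" (len 9), cursors c1@1 c2@5 c4@5 c3@8, authorship 1..24...3
After op 5 (insert('i')): buffer="kirxkkiilnsik" (len 13), cursors c1@2 c2@8 c4@8 c3@12, authorship 11..2424...33

Answer: 2 8 12 8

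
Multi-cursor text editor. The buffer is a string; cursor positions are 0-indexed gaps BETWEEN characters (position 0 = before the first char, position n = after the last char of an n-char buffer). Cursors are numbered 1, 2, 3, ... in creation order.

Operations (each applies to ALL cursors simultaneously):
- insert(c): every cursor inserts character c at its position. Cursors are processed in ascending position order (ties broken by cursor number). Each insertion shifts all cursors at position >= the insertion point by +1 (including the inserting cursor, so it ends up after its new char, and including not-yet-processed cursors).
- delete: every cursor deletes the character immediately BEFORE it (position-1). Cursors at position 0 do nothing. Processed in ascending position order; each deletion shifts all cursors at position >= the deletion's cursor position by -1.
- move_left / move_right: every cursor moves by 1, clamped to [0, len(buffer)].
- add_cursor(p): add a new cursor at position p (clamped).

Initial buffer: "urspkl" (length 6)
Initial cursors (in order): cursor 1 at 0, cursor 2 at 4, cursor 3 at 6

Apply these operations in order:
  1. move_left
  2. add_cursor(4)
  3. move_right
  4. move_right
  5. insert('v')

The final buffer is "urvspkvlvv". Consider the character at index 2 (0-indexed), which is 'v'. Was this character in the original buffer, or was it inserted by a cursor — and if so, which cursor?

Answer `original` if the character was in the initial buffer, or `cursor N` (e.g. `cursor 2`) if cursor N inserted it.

Answer: cursor 1

Derivation:
After op 1 (move_left): buffer="urspkl" (len 6), cursors c1@0 c2@3 c3@5, authorship ......
After op 2 (add_cursor(4)): buffer="urspkl" (len 6), cursors c1@0 c2@3 c4@4 c3@5, authorship ......
After op 3 (move_right): buffer="urspkl" (len 6), cursors c1@1 c2@4 c4@5 c3@6, authorship ......
After op 4 (move_right): buffer="urspkl" (len 6), cursors c1@2 c2@5 c3@6 c4@6, authorship ......
After op 5 (insert('v')): buffer="urvspkvlvv" (len 10), cursors c1@3 c2@7 c3@10 c4@10, authorship ..1...2.34
Authorship (.=original, N=cursor N): . . 1 . . . 2 . 3 4
Index 2: author = 1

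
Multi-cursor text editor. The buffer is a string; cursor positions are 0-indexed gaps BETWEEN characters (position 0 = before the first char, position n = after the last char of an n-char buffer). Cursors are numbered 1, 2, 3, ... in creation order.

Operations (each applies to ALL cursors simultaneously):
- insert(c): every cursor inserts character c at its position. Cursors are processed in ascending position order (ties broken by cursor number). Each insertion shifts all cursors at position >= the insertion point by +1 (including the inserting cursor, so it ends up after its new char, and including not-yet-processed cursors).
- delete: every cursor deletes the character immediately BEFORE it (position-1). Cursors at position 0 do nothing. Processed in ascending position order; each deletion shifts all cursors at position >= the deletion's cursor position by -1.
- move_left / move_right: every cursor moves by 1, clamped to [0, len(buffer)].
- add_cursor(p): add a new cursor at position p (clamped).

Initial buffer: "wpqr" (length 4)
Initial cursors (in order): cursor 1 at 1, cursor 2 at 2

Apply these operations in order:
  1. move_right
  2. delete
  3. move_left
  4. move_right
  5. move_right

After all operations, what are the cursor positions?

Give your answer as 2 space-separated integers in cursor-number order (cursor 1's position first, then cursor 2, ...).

Answer: 2 2

Derivation:
After op 1 (move_right): buffer="wpqr" (len 4), cursors c1@2 c2@3, authorship ....
After op 2 (delete): buffer="wr" (len 2), cursors c1@1 c2@1, authorship ..
After op 3 (move_left): buffer="wr" (len 2), cursors c1@0 c2@0, authorship ..
After op 4 (move_right): buffer="wr" (len 2), cursors c1@1 c2@1, authorship ..
After op 5 (move_right): buffer="wr" (len 2), cursors c1@2 c2@2, authorship ..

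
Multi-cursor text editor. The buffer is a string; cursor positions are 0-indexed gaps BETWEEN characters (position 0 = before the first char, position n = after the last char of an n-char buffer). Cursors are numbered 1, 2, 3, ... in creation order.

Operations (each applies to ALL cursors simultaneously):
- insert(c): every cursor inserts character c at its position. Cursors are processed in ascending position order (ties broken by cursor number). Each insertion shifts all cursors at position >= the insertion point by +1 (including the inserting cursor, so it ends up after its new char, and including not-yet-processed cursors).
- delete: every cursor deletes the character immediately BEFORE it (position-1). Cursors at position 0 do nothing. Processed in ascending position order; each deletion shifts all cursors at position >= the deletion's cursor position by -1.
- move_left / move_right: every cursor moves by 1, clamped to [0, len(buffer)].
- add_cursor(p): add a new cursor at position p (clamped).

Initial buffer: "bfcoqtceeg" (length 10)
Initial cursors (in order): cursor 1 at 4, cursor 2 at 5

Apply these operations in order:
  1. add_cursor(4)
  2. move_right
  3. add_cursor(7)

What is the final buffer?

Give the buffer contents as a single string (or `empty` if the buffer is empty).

After op 1 (add_cursor(4)): buffer="bfcoqtceeg" (len 10), cursors c1@4 c3@4 c2@5, authorship ..........
After op 2 (move_right): buffer="bfcoqtceeg" (len 10), cursors c1@5 c3@5 c2@6, authorship ..........
After op 3 (add_cursor(7)): buffer="bfcoqtceeg" (len 10), cursors c1@5 c3@5 c2@6 c4@7, authorship ..........

Answer: bfcoqtceeg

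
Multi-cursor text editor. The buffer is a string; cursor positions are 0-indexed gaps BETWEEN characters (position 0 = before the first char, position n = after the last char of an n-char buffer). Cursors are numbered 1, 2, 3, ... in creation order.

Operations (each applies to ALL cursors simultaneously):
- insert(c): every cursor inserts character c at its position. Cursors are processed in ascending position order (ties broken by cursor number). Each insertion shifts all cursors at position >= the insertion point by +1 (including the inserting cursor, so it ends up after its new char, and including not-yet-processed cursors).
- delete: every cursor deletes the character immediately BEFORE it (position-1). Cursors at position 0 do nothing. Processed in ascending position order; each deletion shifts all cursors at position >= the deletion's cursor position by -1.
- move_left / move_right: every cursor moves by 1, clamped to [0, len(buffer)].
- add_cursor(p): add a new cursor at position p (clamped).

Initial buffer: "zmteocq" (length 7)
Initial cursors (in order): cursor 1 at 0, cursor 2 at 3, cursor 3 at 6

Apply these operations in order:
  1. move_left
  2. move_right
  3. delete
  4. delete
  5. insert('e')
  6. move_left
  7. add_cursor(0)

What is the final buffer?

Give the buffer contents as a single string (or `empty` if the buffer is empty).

Answer: eeeeq

Derivation:
After op 1 (move_left): buffer="zmteocq" (len 7), cursors c1@0 c2@2 c3@5, authorship .......
After op 2 (move_right): buffer="zmteocq" (len 7), cursors c1@1 c2@3 c3@6, authorship .......
After op 3 (delete): buffer="meoq" (len 4), cursors c1@0 c2@1 c3@3, authorship ....
After op 4 (delete): buffer="eq" (len 2), cursors c1@0 c2@0 c3@1, authorship ..
After op 5 (insert('e')): buffer="eeeeq" (len 5), cursors c1@2 c2@2 c3@4, authorship 12.3.
After op 6 (move_left): buffer="eeeeq" (len 5), cursors c1@1 c2@1 c3@3, authorship 12.3.
After op 7 (add_cursor(0)): buffer="eeeeq" (len 5), cursors c4@0 c1@1 c2@1 c3@3, authorship 12.3.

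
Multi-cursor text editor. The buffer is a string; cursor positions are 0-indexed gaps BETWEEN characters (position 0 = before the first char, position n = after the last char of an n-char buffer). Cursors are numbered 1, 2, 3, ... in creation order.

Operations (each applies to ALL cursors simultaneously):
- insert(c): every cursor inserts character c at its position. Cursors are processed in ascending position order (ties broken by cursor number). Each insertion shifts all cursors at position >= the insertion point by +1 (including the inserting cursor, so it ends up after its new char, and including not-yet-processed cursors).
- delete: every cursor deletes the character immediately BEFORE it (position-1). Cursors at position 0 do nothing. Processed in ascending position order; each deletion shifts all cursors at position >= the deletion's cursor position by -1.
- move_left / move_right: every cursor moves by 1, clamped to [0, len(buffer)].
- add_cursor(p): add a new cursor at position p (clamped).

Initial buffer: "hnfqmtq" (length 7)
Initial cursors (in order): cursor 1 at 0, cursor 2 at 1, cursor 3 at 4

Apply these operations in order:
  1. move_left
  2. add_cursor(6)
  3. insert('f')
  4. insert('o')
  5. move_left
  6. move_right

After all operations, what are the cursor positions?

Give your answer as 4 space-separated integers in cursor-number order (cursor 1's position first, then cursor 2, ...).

Answer: 4 4 9 14

Derivation:
After op 1 (move_left): buffer="hnfqmtq" (len 7), cursors c1@0 c2@0 c3@3, authorship .......
After op 2 (add_cursor(6)): buffer="hnfqmtq" (len 7), cursors c1@0 c2@0 c3@3 c4@6, authorship .......
After op 3 (insert('f')): buffer="ffhnffqmtfq" (len 11), cursors c1@2 c2@2 c3@6 c4@10, authorship 12...3...4.
After op 4 (insert('o')): buffer="ffoohnffoqmtfoq" (len 15), cursors c1@4 c2@4 c3@9 c4@14, authorship 1212...33...44.
After op 5 (move_left): buffer="ffoohnffoqmtfoq" (len 15), cursors c1@3 c2@3 c3@8 c4@13, authorship 1212...33...44.
After op 6 (move_right): buffer="ffoohnffoqmtfoq" (len 15), cursors c1@4 c2@4 c3@9 c4@14, authorship 1212...33...44.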